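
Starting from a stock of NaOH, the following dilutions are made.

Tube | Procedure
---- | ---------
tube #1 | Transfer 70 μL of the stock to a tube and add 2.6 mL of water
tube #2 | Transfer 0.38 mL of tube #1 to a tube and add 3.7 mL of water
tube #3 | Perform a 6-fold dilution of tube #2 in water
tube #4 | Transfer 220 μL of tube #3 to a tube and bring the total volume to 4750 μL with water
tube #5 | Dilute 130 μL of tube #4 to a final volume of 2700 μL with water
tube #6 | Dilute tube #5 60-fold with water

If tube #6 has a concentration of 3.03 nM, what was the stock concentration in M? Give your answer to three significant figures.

Step 1: 70 μL + 2.6 mL = 2670 μL total → factor 2670/70 = 38.143
Step 2: 0.38 mL + 3.7 mL = 4.08 mL total → factor 4.08/0.38 = 10.737
Step 3: 6-fold → factor 6
Step 4: 220 μL brought to 4750 μL → factor 4750/220 = 21.591
Step 5: 130 μL brought to 2700 μL → factor 2700/130 = 20.769
Step 6: 60-fold → factor 60
Overall dilution factor = 38.143 × 10.737 × 6 × 21.591 × 20.769 × 60 = 6.6113 × 10^7
Stock = 3.03 nM × 6.6113 × 10^7 = 2.003 × 10^8 nM = 0.200 M

0.200 M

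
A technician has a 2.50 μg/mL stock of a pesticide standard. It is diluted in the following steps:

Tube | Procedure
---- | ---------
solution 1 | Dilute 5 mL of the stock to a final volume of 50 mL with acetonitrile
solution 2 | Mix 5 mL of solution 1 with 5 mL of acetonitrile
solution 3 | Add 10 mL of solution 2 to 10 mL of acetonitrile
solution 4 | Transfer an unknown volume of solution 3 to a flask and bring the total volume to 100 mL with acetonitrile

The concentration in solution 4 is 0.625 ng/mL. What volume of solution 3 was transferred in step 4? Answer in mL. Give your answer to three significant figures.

1.00 mL

Step 1: 5 mL brought to 50 mL → factor 50/5 = 10
Step 2: 5 mL + 5 mL = 10 mL total → factor 10/5 = 2
Step 3: 10 mL + 10 mL = 20 mL total → factor 20/10 = 2
Step 4: v brought to 100 mL → factor = 100 mL/v
Product of known-step factors = 40
Overall factor = 2.50 μg/mL / (0.625 ng/mL) = 4000
Step-4 factor = 4000 / 40 = 100
v = 100 mL / 100 = 1.00 mL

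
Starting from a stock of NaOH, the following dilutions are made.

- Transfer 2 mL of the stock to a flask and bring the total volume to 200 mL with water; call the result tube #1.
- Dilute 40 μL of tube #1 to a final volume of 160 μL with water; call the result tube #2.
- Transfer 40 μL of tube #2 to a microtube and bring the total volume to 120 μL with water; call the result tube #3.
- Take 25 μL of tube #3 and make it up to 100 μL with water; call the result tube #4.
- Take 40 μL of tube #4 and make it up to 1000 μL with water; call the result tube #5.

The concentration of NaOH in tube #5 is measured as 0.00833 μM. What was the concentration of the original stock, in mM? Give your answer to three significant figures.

Step 1: 2 mL brought to 200 mL → factor 200/2 = 100
Step 2: 40 μL brought to 160 μL → factor 160/40 = 4
Step 3: 40 μL brought to 120 μL → factor 120/40 = 3
Step 4: 25 μL brought to 100 μL → factor 100/25 = 4
Step 5: 40 μL brought to 1000 μL → factor 1000/40 = 25
Overall dilution factor = 100 × 4 × 3 × 4 × 25 = 1.2 × 10^5
Stock = 0.00833 μM × 1.2 × 10^5 = 999.6 μM = 1.00 mM

1.00 mM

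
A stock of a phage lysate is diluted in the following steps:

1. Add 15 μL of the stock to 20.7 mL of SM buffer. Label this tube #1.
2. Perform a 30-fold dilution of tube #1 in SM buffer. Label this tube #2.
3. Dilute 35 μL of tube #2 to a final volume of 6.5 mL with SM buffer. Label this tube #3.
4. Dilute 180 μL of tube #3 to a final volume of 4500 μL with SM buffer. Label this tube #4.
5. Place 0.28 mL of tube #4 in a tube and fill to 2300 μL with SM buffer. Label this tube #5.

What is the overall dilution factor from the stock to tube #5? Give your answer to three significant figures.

1.58 × 10^9

Step 1: 15 μL + 20.7 mL = 20715 μL total → factor 20715/15 = 1381
Step 2: 30-fold → factor 30
Step 3: 35 μL brought to 6.5 mL → factor 6500/35 = 185.71
Step 4: 180 μL brought to 4500 μL → factor 4500/180 = 25
Step 5: 0.28 mL brought to 2300 μL → factor 2.3/0.28 = 8.2143
Overall dilution factor = 1381 × 30 × 185.71 × 25 × 8.2143 = 1.58 × 10^9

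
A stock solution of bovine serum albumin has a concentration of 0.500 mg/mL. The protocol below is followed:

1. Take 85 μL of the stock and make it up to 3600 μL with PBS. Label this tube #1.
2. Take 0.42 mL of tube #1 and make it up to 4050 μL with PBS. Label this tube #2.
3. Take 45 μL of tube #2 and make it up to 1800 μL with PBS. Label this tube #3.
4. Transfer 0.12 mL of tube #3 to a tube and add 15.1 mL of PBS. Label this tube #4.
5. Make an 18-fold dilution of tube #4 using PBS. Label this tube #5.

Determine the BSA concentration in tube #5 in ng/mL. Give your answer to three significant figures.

0.0134 ng/mL

Step 1: 85 μL brought to 3600 μL → factor 3600/85 = 42.353
Step 2: 0.42 mL brought to 4050 μL → factor 4.05/0.42 = 9.6429
Step 3: 45 μL brought to 1800 μL → factor 1800/45 = 40
Step 4: 0.12 mL + 15.1 mL = 15.22 mL total → factor 15.22/0.12 = 126.83
Step 5: 18-fold → factor 18
Overall dilution factor = 42.353 × 9.6429 × 40 × 126.83 × 18 = 3.7295 × 10^7
Final = 0.500 mg/mL / 3.7295 × 10^7 = 1.341 × 10^-8 mg/mL = 0.0134 ng/mL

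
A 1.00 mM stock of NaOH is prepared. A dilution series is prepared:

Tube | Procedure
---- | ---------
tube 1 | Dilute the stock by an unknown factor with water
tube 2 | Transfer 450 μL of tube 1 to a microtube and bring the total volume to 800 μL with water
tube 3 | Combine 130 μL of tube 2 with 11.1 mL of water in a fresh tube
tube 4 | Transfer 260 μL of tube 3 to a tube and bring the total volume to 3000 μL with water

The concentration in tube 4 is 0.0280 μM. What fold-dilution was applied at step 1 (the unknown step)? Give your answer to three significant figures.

20.2-fold

Step 1: unknown factor x
Step 2: 450 μL brought to 800 μL → factor 800/450 = 1.7778
Step 3: 130 μL + 11.1 mL = 11230 μL total → factor 11230/130 = 86.385
Step 4: 260 μL brought to 3000 μL → factor 3000/260 = 11.538
Product of known-step factors = 1772
Overall factor = 1.00 mM / (0.0280 μM) = 35714
x = 35714 / 1772 = 20.2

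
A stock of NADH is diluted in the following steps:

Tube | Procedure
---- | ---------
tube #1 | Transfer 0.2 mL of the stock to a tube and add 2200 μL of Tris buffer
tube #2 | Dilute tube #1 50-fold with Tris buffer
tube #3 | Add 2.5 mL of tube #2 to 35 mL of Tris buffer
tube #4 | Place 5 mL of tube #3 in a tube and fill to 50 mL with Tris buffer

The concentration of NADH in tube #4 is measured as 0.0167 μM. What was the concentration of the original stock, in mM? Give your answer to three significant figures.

Step 1: 0.2 mL + 2200 μL = 2.4 mL total → factor 2.4/0.2 = 12
Step 2: 50-fold → factor 50
Step 3: 2.5 mL + 35 mL = 37.5 mL total → factor 37.5/2.5 = 15
Step 4: 5 mL brought to 50 mL → factor 50/5 = 10
Overall dilution factor = 12 × 50 × 15 × 10 = 90000
Stock = 0.0167 μM × 90000 = 1503 μM = 1.50 mM

1.50 mM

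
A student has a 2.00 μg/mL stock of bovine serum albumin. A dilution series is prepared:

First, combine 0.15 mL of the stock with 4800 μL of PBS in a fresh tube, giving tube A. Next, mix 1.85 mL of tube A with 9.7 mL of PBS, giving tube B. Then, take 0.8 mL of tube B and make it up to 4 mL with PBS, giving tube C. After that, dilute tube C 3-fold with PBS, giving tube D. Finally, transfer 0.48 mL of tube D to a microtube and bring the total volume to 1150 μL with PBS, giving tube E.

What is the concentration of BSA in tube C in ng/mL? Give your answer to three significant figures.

1.94 ng/mL

Step 1: 0.15 mL + 4800 μL = 4.95 mL total → factor 4.95/0.15 = 33
Step 2: 1.85 mL + 9.7 mL = 11.55 mL total → factor 11.55/1.85 = 6.2432
Step 3: 0.8 mL brought to 4 mL → factor 4/0.8 = 5
Dilution factor through tube C = 33 × 6.2432 × 5 = 1030.1
[tube C] = 2.00 μg/mL / 1030.1 = 0.001941 μg/mL = 1.94 ng/mL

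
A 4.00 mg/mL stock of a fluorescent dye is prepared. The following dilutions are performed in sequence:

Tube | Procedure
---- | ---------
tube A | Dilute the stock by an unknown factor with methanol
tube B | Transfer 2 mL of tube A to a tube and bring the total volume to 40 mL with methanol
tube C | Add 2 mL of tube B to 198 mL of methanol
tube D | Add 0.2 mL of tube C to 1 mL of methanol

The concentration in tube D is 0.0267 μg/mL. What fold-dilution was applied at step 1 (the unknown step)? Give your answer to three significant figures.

12.5-fold

Step 1: unknown factor x
Step 2: 2 mL brought to 40 mL → factor 40/2 = 20
Step 3: 2 mL + 198 mL = 200 mL total → factor 200/2 = 100
Step 4: 0.2 mL + 1 mL = 1.2 mL total → factor 1.2/0.2 = 6
Product of known-step factors = 12000
Overall factor = 4.00 mg/mL / (0.0267 μg/mL) = 1.4981 × 10^5
x = 1.4981 × 10^5 / 12000 = 12.5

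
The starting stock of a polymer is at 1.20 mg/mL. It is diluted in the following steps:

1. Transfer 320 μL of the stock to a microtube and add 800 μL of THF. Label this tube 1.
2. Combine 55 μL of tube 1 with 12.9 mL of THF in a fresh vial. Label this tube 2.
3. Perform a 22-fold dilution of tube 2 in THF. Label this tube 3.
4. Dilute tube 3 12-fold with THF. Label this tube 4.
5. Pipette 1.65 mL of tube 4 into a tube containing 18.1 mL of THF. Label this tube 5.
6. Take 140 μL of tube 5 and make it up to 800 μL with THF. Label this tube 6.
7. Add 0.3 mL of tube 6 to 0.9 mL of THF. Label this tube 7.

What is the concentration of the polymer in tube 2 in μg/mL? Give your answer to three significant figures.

Step 1: 320 μL + 800 μL = 1120 μL total → factor 1120/320 = 3.5
Step 2: 55 μL + 12.9 mL = 12955 μL total → factor 12955/55 = 235.55
Dilution factor through tube 2 = 3.5 × 235.55 = 824.41
[tube 2] = 1.20 mg/mL / 824.41 = 0.001456 mg/mL = 1.46 μg/mL

1.46 μg/mL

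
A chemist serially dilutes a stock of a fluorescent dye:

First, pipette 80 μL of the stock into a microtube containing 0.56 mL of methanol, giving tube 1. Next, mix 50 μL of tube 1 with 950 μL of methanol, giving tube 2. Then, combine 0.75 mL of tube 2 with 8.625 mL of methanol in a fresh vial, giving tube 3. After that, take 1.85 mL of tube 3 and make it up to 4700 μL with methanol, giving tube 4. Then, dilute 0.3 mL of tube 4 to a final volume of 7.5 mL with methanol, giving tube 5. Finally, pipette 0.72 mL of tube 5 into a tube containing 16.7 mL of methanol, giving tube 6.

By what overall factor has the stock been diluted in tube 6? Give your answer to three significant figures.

3.07 × 10^6

Step 1: 80 μL + 0.56 mL = 640 μL total → factor 640/80 = 8
Step 2: 50 μL + 950 μL = 1000 μL total → factor 1000/50 = 20
Step 3: 0.75 mL + 8.625 mL = 9.375 mL total → factor 9.375/0.75 = 12.5
Step 4: 1.85 mL brought to 4700 μL → factor 4.7/1.85 = 2.5405
Step 5: 0.3 mL brought to 7.5 mL → factor 7.5/0.3 = 25
Step 6: 0.72 mL + 16.7 mL = 17.42 mL total → factor 17.42/0.72 = 24.194
Overall dilution factor = 8 × 20 × 12.5 × 2.5405 × 25 × 24.194 = 3.0733 × 10^6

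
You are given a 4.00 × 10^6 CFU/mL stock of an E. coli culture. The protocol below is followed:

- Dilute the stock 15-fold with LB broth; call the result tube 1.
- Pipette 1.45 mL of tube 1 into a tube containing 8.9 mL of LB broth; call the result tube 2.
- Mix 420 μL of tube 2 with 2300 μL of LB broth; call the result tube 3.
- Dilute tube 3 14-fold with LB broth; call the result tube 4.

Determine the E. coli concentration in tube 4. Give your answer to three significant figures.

412 CFU/mL

Step 1: 15-fold → factor 15
Step 2: 1.45 mL + 8.9 mL = 10.35 mL total → factor 10.35/1.45 = 7.1379
Step 3: 420 μL + 2300 μL = 2720 μL total → factor 2720/420 = 6.4762
Step 4: 14-fold → factor 14
Overall dilution factor = 15 × 7.1379 × 6.4762 × 14 = 9707.6
Final = 4.00 × 10^6 CFU/mL / 9707.6 = 412 CFU/mL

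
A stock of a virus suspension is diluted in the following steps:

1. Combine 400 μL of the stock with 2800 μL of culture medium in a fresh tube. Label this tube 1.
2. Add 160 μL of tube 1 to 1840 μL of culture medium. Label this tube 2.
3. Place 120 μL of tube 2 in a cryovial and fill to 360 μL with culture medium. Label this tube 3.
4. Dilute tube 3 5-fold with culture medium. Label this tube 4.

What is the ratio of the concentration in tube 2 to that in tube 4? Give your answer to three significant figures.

15.0

Step 1: 400 μL + 2800 μL = 3200 μL total → factor 3200/400 = 8
Step 2: 160 μL + 1840 μL = 2000 μL total → factor 2000/160 = 12.5
Step 3: 120 μL brought to 360 μL → factor 360/120 = 3
Step 4: 5-fold → factor 5
Dilution factor to tube 2 = 100; to tube 4 = 1500
[tube 2]/[tube 4] = (factor to tube 4)/(factor to tube 2) = 1500/100 = 15.0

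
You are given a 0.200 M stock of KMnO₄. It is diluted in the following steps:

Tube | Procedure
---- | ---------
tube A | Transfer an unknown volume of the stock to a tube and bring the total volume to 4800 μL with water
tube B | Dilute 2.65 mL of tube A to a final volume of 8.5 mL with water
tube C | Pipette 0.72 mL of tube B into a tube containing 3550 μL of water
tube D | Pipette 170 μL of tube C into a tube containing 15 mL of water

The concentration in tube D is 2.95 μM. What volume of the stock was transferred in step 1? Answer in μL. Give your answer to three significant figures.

120 μL

Step 1: v brought to 4800 μL → factor = 4800 μL/v
Step 2: 2.65 mL brought to 8.5 mL → factor 8.5/2.65 = 3.2075
Step 3: 0.72 mL + 3550 μL = 4.27 mL total → factor 4.27/0.72 = 5.9306
Step 4: 170 μL + 15 mL = 15170 μL total → factor 15170/170 = 89.235
Product of known-step factors = 1697.5
Overall factor = 0.200 M / (2.95 μM) = 67797
Step-1 factor = 67797 / 1697.5 = 39.94
v = 4800 μL / 39.94 = 120 μL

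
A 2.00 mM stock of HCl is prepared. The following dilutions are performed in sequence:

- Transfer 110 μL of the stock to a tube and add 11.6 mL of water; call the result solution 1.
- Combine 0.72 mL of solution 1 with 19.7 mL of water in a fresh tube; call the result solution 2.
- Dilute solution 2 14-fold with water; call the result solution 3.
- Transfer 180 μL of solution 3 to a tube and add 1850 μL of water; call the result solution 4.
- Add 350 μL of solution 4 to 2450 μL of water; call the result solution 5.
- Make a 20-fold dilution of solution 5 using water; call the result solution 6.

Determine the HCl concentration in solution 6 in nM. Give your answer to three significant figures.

0.0262 nM

Step 1: 110 μL + 11.6 mL = 11710 μL total → factor 11710/110 = 106.45
Step 2: 0.72 mL + 19.7 mL = 20.42 mL total → factor 20.42/0.72 = 28.361
Step 3: 14-fold → factor 14
Step 4: 180 μL + 1850 μL = 2030 μL total → factor 2030/180 = 11.278
Step 5: 350 μL + 2450 μL = 2800 μL total → factor 2800/350 = 8
Step 6: 20-fold → factor 20
Overall dilution factor = 106.45 × 28.361 × 14 × 11.278 × 8 × 20 = 7.6271 × 10^7
Final = 2.00 mM / 7.6271 × 10^7 = 2.622 × 10^-8 mM = 0.0262 nM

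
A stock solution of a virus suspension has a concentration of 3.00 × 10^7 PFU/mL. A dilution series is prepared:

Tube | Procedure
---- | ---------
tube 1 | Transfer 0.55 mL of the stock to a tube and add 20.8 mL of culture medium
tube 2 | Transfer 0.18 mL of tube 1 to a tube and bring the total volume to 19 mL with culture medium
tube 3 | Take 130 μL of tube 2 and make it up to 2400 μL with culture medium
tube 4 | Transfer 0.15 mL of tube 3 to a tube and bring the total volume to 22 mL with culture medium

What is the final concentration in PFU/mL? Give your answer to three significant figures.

Step 1: 0.55 mL + 20.8 mL = 21.35 mL total → factor 21.35/0.55 = 38.818
Step 2: 0.18 mL brought to 19 mL → factor 19/0.18 = 105.56
Step 3: 130 μL brought to 2400 μL → factor 2400/130 = 18.462
Step 4: 0.15 mL brought to 22 mL → factor 22/0.15 = 146.67
Overall dilution factor = 38.818 × 105.56 × 18.462 × 146.67 = 1.1095 × 10^7
Final = 3.00 × 10^7 PFU/mL / 1.1095 × 10^7 = 2.70 PFU/mL

2.70 PFU/mL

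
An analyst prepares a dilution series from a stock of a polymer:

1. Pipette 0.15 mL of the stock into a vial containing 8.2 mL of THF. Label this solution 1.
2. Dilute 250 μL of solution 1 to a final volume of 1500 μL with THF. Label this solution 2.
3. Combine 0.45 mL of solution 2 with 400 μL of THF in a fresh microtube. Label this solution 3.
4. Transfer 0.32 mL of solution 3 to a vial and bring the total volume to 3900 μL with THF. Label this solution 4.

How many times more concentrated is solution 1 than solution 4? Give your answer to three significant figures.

138

Step 1: 0.15 mL + 8.2 mL = 8.35 mL total → factor 8.35/0.15 = 55.667
Step 2: 250 μL brought to 1500 μL → factor 1500/250 = 6
Step 3: 0.45 mL + 400 μL = 0.85 mL total → factor 0.85/0.45 = 1.8889
Step 4: 0.32 mL brought to 3900 μL → factor 3.9/0.32 = 12.188
Dilution factor to solution 1 = 55.667; to solution 4 = 7689
[solution 1]/[solution 4] = (factor to solution 4)/(factor to solution 1) = 7689/55.667 = 138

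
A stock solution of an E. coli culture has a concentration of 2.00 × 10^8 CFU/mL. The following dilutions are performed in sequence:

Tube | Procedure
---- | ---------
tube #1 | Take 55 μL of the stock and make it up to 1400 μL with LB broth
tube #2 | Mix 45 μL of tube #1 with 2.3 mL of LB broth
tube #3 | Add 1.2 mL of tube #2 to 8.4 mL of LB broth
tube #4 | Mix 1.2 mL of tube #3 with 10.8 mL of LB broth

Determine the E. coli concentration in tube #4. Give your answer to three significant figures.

1.88 × 10^3 CFU/mL

Step 1: 55 μL brought to 1400 μL → factor 1400/55 = 25.455
Step 2: 45 μL + 2.3 mL = 2345 μL total → factor 2345/45 = 52.111
Step 3: 1.2 mL + 8.4 mL = 9.6 mL total → factor 9.6/1.2 = 8
Step 4: 1.2 mL + 10.8 mL = 12 mL total → factor 12/1.2 = 10
Overall dilution factor = 25.455 × 52.111 × 8 × 10 = 1.0612 × 10^5
Final = 2.00 × 10^8 CFU/mL / 1.0612 × 10^5 = 1.88 × 10^3 CFU/mL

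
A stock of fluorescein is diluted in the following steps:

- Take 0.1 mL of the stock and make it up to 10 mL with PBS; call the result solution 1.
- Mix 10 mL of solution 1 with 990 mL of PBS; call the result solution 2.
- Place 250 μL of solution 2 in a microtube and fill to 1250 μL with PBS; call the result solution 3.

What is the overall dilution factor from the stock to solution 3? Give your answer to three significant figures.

Step 1: 0.1 mL brought to 10 mL → factor 10/0.1 = 100
Step 2: 10 mL + 990 mL = 1000 mL total → factor 1000/10 = 100
Step 3: 250 μL brought to 1250 μL → factor 1250/250 = 5
Overall dilution factor = 100 × 100 × 5 = 50000

5.00 × 10^4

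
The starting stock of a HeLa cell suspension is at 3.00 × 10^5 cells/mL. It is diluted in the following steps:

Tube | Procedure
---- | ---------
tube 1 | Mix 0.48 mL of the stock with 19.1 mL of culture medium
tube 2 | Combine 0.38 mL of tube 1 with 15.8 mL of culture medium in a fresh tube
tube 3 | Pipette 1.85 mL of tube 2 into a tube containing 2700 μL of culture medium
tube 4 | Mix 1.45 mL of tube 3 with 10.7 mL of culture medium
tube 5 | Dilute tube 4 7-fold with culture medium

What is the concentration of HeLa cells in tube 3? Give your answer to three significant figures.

70.2 cells/mL

Step 1: 0.48 mL + 19.1 mL = 19.58 mL total → factor 19.58/0.48 = 40.792
Step 2: 0.38 mL + 15.8 mL = 16.18 mL total → factor 16.18/0.38 = 42.579
Step 3: 1.85 mL + 2700 μL = 4.55 mL total → factor 4.55/1.85 = 2.4595
Dilution factor through tube 3 = 40.792 × 42.579 × 2.4595 = 4271.8
[tube 3] = 3.00 × 10^5 cells/mL / 4271.8 = 70.2 cells/mL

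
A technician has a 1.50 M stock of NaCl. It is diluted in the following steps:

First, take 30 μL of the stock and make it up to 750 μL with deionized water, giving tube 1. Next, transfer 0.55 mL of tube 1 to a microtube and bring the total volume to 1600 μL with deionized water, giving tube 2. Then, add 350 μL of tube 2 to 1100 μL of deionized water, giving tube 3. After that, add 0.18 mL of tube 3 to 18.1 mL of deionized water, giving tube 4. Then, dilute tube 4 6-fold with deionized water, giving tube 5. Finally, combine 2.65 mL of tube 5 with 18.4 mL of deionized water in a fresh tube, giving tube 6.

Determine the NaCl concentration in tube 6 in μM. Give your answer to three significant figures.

Step 1: 30 μL brought to 750 μL → factor 750/30 = 25
Step 2: 0.55 mL brought to 1600 μL → factor 1.6/0.55 = 2.9091
Step 3: 350 μL + 1100 μL = 1450 μL total → factor 1450/350 = 4.1429
Step 4: 0.18 mL + 18.1 mL = 18.28 mL total → factor 18.28/0.18 = 101.56
Step 5: 6-fold → factor 6
Step 6: 2.65 mL + 18.4 mL = 21.05 mL total → factor 21.05/2.65 = 7.9434
Overall dilution factor = 25 × 2.9091 × 4.1429 × 101.56 × 6 × 7.9434 = 1.4583 × 10^6
Final = 1.50 M / 1.4583 × 10^6 = 1.029 × 10^-6 M = 1.03 μM

1.03 μM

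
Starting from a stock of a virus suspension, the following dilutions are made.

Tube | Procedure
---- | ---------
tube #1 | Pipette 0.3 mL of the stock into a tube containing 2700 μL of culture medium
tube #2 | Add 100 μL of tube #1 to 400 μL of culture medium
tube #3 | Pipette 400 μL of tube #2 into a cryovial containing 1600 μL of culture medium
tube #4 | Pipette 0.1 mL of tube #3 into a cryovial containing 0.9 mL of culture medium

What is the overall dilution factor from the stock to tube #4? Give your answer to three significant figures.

2.50 × 10^3

Step 1: 0.3 mL + 2700 μL = 3 mL total → factor 3/0.3 = 10
Step 2: 100 μL + 400 μL = 500 μL total → factor 500/100 = 5
Step 3: 400 μL + 1600 μL = 2000 μL total → factor 2000/400 = 5
Step 4: 0.1 mL + 0.9 mL = 1 mL total → factor 1/0.1 = 10
Overall dilution factor = 10 × 5 × 5 × 10 = 2500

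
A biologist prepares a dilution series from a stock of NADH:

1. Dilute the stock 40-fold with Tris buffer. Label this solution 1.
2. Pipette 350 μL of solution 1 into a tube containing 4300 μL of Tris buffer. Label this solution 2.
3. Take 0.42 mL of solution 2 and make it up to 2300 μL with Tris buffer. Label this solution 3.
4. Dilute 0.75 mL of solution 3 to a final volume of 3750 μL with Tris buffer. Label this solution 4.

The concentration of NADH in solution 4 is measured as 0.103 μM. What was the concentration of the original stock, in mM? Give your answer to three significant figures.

Step 1: 40-fold → factor 40
Step 2: 350 μL + 4300 μL = 4650 μL total → factor 4650/350 = 13.286
Step 3: 0.42 mL brought to 2300 μL → factor 2.3/0.42 = 5.4762
Step 4: 0.75 mL brought to 3750 μL → factor 3.75/0.75 = 5
Overall dilution factor = 40 × 13.286 × 5.4762 × 5 = 14551
Stock = 0.103 μM × 14551 = 1499 μM = 1.50 mM

1.50 mM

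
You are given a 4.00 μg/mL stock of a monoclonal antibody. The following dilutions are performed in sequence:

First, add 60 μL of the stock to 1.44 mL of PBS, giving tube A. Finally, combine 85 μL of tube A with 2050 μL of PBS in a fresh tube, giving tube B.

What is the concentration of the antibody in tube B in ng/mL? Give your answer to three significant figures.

Step 1: 60 μL + 1.44 mL = 1500 μL total → factor 1500/60 = 25
Step 2: 85 μL + 2050 μL = 2135 μL total → factor 2135/85 = 25.118
Overall dilution factor = 25 × 25.118 = 627.94
Final = 4.00 μg/mL / 627.94 = 0.006370 μg/mL = 6.37 ng/mL

6.37 ng/mL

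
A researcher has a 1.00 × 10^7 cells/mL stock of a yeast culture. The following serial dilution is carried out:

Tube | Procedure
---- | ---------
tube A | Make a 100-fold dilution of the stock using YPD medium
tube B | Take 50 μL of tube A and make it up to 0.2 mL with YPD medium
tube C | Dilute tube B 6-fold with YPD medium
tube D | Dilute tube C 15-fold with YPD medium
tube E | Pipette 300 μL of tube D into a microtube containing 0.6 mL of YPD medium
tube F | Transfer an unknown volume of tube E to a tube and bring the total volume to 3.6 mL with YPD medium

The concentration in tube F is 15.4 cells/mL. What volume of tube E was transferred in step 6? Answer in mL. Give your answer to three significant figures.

Step 1: 100-fold → factor 100
Step 2: 50 μL brought to 0.2 mL → factor 200/50 = 4
Step 3: 6-fold → factor 6
Step 4: 15-fold → factor 15
Step 5: 300 μL + 0.6 mL = 900 μL total → factor 900/300 = 3
Step 6: v brought to 3.6 mL → factor = 3.6 mL/v
Product of known-step factors = 1.08 × 10^5
Overall factor = 1.00 × 10^7 cells/mL / (15.4 cells/mL) = 6.4935 × 10^5
Step-6 factor = 6.4935 × 10^5 / 1.08 × 10^5 = 6.0125
v = 3.6 mL / 6.0125 = 0.599 mL

0.599 mL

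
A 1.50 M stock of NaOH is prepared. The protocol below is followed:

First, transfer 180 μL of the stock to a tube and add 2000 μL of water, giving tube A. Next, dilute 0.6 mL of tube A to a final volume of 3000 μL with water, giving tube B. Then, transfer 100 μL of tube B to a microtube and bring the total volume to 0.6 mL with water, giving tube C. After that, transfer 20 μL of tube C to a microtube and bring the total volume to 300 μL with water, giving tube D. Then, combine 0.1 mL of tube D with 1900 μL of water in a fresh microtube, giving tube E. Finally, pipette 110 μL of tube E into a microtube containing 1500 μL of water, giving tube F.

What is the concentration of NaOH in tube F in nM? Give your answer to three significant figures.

Step 1: 180 μL + 2000 μL = 2180 μL total → factor 2180/180 = 12.111
Step 2: 0.6 mL brought to 3000 μL → factor 3/0.6 = 5
Step 3: 100 μL brought to 0.6 mL → factor 600/100 = 6
Step 4: 20 μL brought to 300 μL → factor 300/20 = 15
Step 5: 0.1 mL + 1900 μL = 2 mL total → factor 2/0.1 = 20
Step 6: 110 μL + 1500 μL = 1610 μL total → factor 1610/110 = 14.636
Overall dilution factor = 12.111 × 5 × 6 × 15 × 20 × 14.636 = 1.5954 × 10^6
Final = 1.50 M / 1.5954 × 10^6 = 9.402 × 10^-7 M = 940 nM

940 nM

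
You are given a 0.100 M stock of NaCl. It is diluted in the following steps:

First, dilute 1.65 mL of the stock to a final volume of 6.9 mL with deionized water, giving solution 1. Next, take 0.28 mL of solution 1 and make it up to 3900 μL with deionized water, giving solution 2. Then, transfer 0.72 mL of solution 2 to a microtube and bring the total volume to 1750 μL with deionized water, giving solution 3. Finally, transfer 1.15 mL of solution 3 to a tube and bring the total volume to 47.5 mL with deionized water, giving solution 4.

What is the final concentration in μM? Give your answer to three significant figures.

17.1 μM

Step 1: 1.65 mL brought to 6.9 mL → factor 6.9/1.65 = 4.1818
Step 2: 0.28 mL brought to 3900 μL → factor 3.9/0.28 = 13.929
Step 3: 0.72 mL brought to 1750 μL → factor 1.75/0.72 = 2.4306
Step 4: 1.15 mL brought to 47.5 mL → factor 47.5/1.15 = 41.304
Overall dilution factor = 4.1818 × 13.929 × 2.4306 × 41.304 = 5847.5
Final = 0.100 M / 5847.5 = 1.710 × 10^-5 M = 17.1 μM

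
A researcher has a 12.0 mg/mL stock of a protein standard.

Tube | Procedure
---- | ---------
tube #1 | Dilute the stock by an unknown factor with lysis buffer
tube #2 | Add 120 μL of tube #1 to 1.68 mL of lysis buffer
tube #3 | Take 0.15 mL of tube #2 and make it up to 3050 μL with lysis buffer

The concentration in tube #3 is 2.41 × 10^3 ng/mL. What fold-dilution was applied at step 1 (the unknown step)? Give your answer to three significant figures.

Step 1: unknown factor x
Step 2: 120 μL + 1.68 mL = 1800 μL total → factor 1800/120 = 15
Step 3: 0.15 mL brought to 3050 μL → factor 3.05/0.15 = 20.333
Product of known-step factors = 305
Overall factor = 12.0 mg/mL / (2.41 × 10^3 ng/mL) = 4979.3
x = 4979.3 / 305 = 16.3

16.3-fold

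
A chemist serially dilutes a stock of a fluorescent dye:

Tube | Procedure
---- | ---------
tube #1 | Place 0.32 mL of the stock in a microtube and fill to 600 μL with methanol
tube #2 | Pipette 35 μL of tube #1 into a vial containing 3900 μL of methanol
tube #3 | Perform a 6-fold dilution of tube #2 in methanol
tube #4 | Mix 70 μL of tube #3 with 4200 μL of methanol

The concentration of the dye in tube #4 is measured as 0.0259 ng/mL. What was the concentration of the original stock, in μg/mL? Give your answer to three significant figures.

2.00 μg/mL

Step 1: 0.32 mL brought to 600 μL → factor 0.6/0.32 = 1.875
Step 2: 35 μL + 3900 μL = 3935 μL total → factor 3935/35 = 112.43
Step 3: 6-fold → factor 6
Step 4: 70 μL + 4200 μL = 4270 μL total → factor 4270/70 = 61
Overall dilution factor = 1.875 × 112.43 × 6 × 61 = 77154
Stock = 0.0259 ng/mL × 77154 = 1998 ng/mL = 2.00 μg/mL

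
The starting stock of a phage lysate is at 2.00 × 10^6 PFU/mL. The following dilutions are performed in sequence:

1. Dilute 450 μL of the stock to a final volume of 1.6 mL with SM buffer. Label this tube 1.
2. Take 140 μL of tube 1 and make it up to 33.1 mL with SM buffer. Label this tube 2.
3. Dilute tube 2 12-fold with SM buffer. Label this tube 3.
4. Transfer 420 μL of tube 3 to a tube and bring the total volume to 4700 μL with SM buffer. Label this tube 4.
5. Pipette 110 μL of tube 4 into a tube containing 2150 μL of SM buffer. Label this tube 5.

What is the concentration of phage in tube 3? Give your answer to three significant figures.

Step 1: 450 μL brought to 1.6 mL → factor 1600/450 = 3.5556
Step 2: 140 μL brought to 33.1 mL → factor 33100/140 = 236.43
Step 3: 12-fold → factor 12
Dilution factor through tube 3 = 3.5556 × 236.43 × 12 = 10088
[tube 3] = 2.00 × 10^6 PFU/mL / 10088 = 198 PFU/mL

198 PFU/mL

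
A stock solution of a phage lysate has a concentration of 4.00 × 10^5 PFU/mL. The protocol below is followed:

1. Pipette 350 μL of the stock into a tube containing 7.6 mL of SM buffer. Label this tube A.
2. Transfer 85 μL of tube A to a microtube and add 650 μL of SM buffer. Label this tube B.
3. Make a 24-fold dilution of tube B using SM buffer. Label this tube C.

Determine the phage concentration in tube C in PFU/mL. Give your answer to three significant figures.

Step 1: 350 μL + 7.6 mL = 7950 μL total → factor 7950/350 = 22.714
Step 2: 85 μL + 650 μL = 735 μL total → factor 735/85 = 8.6471
Step 3: 24-fold → factor 24
Overall dilution factor = 22.714 × 8.6471 × 24 = 4713.9
Final = 4.00 × 10^5 PFU/mL / 4713.9 = 84.9 PFU/mL

84.9 PFU/mL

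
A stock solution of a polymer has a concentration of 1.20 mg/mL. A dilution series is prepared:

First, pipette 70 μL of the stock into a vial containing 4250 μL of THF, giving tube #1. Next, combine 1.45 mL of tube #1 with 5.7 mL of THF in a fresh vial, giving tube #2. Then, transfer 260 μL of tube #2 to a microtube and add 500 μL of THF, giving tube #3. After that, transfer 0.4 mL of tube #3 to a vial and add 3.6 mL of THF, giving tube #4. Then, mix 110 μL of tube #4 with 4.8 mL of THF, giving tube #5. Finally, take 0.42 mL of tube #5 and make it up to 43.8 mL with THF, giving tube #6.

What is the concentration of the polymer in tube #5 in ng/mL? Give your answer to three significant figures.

Step 1: 70 μL + 4250 μL = 4320 μL total → factor 4320/70 = 61.714
Step 2: 1.45 mL + 5.7 mL = 7.15 mL total → factor 7.15/1.45 = 4.931
Step 3: 260 μL + 500 μL = 760 μL total → factor 760/260 = 2.9231
Step 4: 0.4 mL + 3.6 mL = 4 mL total → factor 4/0.4 = 10
Step 5: 110 μL + 4.8 mL = 4910 μL total → factor 4910/110 = 44.636
Dilution factor through tube #5 = 61.714 × 4.931 × 2.9231 × 10 × 44.636 = 3.9706 × 10^5
[tube #5] = 1.20 mg/mL / 3.9706 × 10^5 = 3.022 × 10^-6 mg/mL = 3.02 ng/mL

3.02 ng/mL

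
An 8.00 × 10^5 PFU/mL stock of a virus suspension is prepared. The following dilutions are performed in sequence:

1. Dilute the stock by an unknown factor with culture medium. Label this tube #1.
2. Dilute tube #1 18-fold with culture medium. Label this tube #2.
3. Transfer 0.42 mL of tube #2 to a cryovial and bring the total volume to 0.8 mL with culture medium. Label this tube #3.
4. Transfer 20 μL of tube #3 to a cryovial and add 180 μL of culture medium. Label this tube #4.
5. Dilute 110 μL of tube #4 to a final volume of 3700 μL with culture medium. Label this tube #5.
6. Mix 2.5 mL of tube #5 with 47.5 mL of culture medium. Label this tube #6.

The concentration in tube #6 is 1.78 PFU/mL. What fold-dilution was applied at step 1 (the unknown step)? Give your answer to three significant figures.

1.95-fold

Step 1: unknown factor x
Step 2: 18-fold → factor 18
Step 3: 0.42 mL brought to 0.8 mL → factor 0.8/0.42 = 1.9048
Step 4: 20 μL + 180 μL = 200 μL total → factor 200/20 = 10
Step 5: 110 μL brought to 3700 μL → factor 3700/110 = 33.636
Step 6: 2.5 mL + 47.5 mL = 50 mL total → factor 50/2.5 = 20
Product of known-step factors = 2.3065 × 10^5
Overall factor = 8.00 × 10^5 PFU/mL / (1.78 PFU/mL) = 4.4944 × 10^5
x = 4.4944 × 10^5 / 2.3065 × 10^5 = 1.95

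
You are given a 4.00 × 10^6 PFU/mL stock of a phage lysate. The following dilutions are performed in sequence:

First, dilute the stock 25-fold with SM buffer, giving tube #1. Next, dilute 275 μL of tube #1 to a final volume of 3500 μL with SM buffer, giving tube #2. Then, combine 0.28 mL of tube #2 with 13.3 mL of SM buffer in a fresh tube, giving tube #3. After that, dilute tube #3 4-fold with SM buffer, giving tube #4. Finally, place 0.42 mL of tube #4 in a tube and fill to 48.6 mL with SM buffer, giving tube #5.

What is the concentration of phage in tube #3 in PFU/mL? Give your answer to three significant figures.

Step 1: 25-fold → factor 25
Step 2: 275 μL brought to 3500 μL → factor 3500/275 = 12.727
Step 3: 0.28 mL + 13.3 mL = 13.58 mL total → factor 13.58/0.28 = 48.5
Dilution factor through tube #3 = 25 × 12.727 × 48.5 = 15432
[tube #3] = 4.00 × 10^6 PFU/mL / 15432 = 259 PFU/mL

259 PFU/mL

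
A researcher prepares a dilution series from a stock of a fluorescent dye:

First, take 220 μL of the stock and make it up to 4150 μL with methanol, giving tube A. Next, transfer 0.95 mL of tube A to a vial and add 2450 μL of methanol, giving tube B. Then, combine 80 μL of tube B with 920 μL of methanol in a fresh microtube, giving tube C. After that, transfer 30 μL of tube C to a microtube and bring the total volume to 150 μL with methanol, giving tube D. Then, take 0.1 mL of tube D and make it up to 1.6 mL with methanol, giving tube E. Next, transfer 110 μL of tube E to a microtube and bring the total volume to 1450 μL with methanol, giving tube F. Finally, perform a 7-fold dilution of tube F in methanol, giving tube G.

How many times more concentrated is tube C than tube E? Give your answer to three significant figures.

80.0

Step 1: 220 μL brought to 4150 μL → factor 4150/220 = 18.864
Step 2: 0.95 mL + 2450 μL = 3.4 mL total → factor 3.4/0.95 = 3.5789
Step 3: 80 μL + 920 μL = 1000 μL total → factor 1000/80 = 12.5
Step 4: 30 μL brought to 150 μL → factor 150/30 = 5
Step 5: 0.1 mL brought to 1.6 mL → factor 1.6/0.1 = 16
Dilution factor to tube C = 843.9; to tube E = 67512
[tube C]/[tube E] = (factor to tube E)/(factor to tube C) = 67512/843.9 = 80.0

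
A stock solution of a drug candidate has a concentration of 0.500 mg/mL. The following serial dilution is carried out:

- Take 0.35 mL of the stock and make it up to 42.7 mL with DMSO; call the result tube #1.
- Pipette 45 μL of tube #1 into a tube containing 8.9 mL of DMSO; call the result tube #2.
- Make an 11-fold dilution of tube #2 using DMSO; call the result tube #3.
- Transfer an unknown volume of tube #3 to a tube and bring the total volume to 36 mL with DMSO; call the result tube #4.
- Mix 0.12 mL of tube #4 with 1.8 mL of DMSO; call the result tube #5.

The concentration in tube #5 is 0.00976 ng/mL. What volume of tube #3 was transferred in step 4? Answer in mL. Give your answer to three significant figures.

Step 1: 0.35 mL brought to 42.7 mL → factor 42.7/0.35 = 122
Step 2: 45 μL + 8.9 mL = 8945 μL total → factor 8945/45 = 198.78
Step 3: 11-fold → factor 11
Step 4: v brought to 36 mL → factor = 36 mL/v
Step 5: 0.12 mL + 1.8 mL = 1.92 mL total → factor 1.92/0.12 = 16
Product of known-step factors = 4.2682 × 10^6
Overall factor = 0.500 mg/mL / (0.00976 ng/mL) = 5.123 × 10^7
Step-4 factor = 5.123 × 10^7 / 4.2682 × 10^6 = 12.003
v = 36 mL / 12.003 = 3.00 mL

3.00 mL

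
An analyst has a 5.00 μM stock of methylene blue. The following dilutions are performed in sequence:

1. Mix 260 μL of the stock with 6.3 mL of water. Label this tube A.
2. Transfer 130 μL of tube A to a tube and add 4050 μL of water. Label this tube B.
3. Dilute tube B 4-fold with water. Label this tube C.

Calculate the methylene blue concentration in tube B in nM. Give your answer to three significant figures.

6.16 nM

Step 1: 260 μL + 6.3 mL = 6560 μL total → factor 6560/260 = 25.231
Step 2: 130 μL + 4050 μL = 4180 μL total → factor 4180/130 = 32.154
Dilution factor through tube B = 25.231 × 32.154 = 811.27
[tube B] = 5.00 μM / 811.27 = 0.006163 μM = 6.16 nM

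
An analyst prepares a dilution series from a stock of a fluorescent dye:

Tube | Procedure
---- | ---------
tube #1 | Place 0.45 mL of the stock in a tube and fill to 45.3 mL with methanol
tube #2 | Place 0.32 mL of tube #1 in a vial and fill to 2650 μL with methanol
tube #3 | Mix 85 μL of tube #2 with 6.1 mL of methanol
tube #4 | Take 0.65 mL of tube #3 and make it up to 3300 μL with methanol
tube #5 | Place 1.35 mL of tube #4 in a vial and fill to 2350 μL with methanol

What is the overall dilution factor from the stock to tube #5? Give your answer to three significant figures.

Step 1: 0.45 mL brought to 45.3 mL → factor 45.3/0.45 = 100.67
Step 2: 0.32 mL brought to 2650 μL → factor 2.65/0.32 = 8.2812
Step 3: 85 μL + 6.1 mL = 6185 μL total → factor 6185/85 = 72.765
Step 4: 0.65 mL brought to 3300 μL → factor 3.3/0.65 = 5.0769
Step 5: 1.35 mL brought to 2350 μL → factor 2.35/1.35 = 1.7407
Overall dilution factor = 100.67 × 8.2812 × 72.765 × 5.0769 × 1.7407 = 5.3609 × 10^5

5.36 × 10^5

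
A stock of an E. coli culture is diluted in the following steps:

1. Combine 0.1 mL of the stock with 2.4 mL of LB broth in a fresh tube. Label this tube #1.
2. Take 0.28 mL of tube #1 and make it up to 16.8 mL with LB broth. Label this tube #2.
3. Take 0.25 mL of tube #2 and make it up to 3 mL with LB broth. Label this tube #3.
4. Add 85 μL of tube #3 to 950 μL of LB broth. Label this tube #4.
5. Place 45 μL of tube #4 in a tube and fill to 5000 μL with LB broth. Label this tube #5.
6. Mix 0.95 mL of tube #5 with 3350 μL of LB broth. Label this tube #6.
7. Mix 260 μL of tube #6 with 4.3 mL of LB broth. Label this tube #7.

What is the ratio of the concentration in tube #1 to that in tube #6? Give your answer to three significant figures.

Step 1: 0.1 mL + 2.4 mL = 2.5 mL total → factor 2.5/0.1 = 25
Step 2: 0.28 mL brought to 16.8 mL → factor 16.8/0.28 = 60
Step 3: 0.25 mL brought to 3 mL → factor 3/0.25 = 12
Step 4: 85 μL + 950 μL = 1035 μL total → factor 1035/85 = 12.176
Step 5: 45 μL brought to 5000 μL → factor 5000/45 = 111.11
Step 6: 0.95 mL + 3350 μL = 4.3 mL total → factor 4.3/0.95 = 4.5263
Dilution factor to tube #1 = 25; to tube #6 = 1.1023 × 10^8
[tube #1]/[tube #6] = (factor to tube #6)/(factor to tube #1) = 1.1023 × 10^8/25 = 4.41 × 10^6

4.41 × 10^6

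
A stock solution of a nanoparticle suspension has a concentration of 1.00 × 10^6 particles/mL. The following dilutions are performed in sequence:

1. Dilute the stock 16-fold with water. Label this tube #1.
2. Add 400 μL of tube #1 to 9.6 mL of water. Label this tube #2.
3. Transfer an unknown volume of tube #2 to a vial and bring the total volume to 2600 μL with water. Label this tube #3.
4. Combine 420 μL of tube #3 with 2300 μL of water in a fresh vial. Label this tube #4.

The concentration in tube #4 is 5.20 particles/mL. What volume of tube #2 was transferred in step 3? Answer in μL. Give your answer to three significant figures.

35.0 μL

Step 1: 16-fold → factor 16
Step 2: 400 μL + 9.6 mL = 10000 μL total → factor 10000/400 = 25
Step 3: v brought to 2600 μL → factor = 2600 μL/v
Step 4: 420 μL + 2300 μL = 2720 μL total → factor 2720/420 = 6.4762
Product of known-step factors = 2590.5
Overall factor = 1.00 × 10^6 particles/mL / (5.20 particles/mL) = 1.9231 × 10^5
Step-3 factor = 1.9231 × 10^5 / 2590.5 = 74.236
v = 2600 μL / 74.236 = 35.0 μL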